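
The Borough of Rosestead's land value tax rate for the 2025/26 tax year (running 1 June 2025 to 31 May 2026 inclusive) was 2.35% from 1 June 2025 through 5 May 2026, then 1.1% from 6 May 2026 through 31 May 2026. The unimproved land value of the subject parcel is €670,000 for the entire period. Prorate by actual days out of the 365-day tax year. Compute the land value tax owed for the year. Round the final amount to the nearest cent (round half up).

1 June 2025 – 5 May 2026: 339 days at 2.35% → €670,000 × 2.35% × 339/365 = €14,623.4384
6 May – 31 May 2026: 26 days at 1.1% → €670,000 × 1.1% × 26/365 = €524.9863
Total = €15,148.4247

€15,148.42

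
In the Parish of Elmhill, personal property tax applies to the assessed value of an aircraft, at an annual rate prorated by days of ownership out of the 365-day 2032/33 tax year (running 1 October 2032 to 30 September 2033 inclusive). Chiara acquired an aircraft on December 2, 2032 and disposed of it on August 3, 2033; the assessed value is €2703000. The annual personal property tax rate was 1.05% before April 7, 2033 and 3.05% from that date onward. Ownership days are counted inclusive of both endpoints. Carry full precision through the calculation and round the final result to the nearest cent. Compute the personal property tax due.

€36675.64

December 2, 2032 – April 6, 2033: 126 days at 1.05% → €2703000 × 1.05% × 126/365 = €9797.4493
April 7 – August 3, 2033: 119 days at 3.05% → €2703000 × 3.05% × 119/365 = €26878.1877
Total = €36675.6370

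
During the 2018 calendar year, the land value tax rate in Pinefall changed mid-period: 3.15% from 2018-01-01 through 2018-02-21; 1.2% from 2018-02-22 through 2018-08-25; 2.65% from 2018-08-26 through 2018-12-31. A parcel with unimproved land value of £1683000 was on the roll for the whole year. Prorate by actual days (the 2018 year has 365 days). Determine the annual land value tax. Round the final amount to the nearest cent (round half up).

£33429.45

2018-01-01 to 2018-02-21: 52 days at 3.15% → £1683000 × 3.15% × 52/365 = £7552.7507
2018-02-22 to 2018-08-25: 185 days at 1.2% → £1683000 × 1.2% × 185/365 = £10236.3288
2018-08-26 to 2018-12-31: 128 days at 2.65% → £1683000 × 2.65% × 128/365 = £15640.3726
Total = £33429.4521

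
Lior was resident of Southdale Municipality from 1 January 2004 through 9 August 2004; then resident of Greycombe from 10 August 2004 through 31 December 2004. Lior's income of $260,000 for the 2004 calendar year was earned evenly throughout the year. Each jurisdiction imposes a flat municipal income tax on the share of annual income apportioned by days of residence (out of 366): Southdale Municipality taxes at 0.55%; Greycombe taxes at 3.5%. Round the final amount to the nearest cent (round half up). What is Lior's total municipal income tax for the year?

Southdale Municipality, 1 January – 9 August 2004: 222 days → $260,000 × 0.55% × 222/366 = $867.3770
Greycombe, 10 August – 31 December 2004: 144 days → $260,000 × 3.5% × 144/366 = $3,580.3279
Total = $4,447.7049

$4,447.70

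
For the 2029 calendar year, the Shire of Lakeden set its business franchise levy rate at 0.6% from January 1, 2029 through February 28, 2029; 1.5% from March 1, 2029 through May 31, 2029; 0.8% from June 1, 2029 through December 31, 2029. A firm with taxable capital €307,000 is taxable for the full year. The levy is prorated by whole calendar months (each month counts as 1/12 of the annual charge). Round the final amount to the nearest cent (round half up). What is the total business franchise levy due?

€2,890.92

January 1 – February 28, 2029: 2 months at 0.6% → €307,000 × 0.6% × 2/12 = €307.0000
March 1 – May 31, 2029: 3 months at 1.5% → €307,000 × 1.5% × 3/12 = €1,151.2500
June 1 – December 31, 2029: 7 months at 0.8% → €307,000 × 0.8% × 7/12 = €1,432.6667
Total = €2,890.9167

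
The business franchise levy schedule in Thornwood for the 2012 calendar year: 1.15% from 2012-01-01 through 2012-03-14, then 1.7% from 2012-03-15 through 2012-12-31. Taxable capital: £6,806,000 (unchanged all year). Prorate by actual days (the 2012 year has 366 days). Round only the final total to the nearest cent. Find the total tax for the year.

2012-01-01 to 2012-03-14: 74 days at 1.15% → £6,806,000 × 1.15% × 74/366 = £15,824.8798
2012-03-15 to 2012-12-31: 292 days at 1.7% → £6,806,000 × 1.7% × 292/366 = £92,308.6995
Total = £108,133.5792

£108,133.58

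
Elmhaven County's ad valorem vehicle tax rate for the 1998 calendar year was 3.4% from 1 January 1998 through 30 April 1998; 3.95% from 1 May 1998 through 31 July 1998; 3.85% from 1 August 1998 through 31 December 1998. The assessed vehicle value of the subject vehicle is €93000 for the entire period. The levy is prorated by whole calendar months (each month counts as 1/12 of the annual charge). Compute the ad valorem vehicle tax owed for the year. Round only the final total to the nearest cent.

1 January – 30 April 1998: 4 months at 3.4% → €93000 × 3.4% × 4/12 = €1054.0000
1 May – 31 July 1998: 3 months at 3.95% → €93000 × 3.95% × 3/12 = €918.3750
1 August – 31 December 1998: 5 months at 3.85% → €93000 × 3.85% × 5/12 = €1491.8750
Total = €3464.2500

€3464.25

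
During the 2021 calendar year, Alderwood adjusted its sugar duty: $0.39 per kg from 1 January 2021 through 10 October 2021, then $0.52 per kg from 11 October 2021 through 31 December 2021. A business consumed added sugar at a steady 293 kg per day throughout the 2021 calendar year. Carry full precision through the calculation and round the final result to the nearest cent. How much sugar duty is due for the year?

1 January – 10 October 2021: 283 days × 293 kg/day = 82,919 kg at $0.39/kg → $32,338.41
11 October – 31 December 2021: 82 days × 293 kg/day = 24,026 kg at $0.52/kg → $12,493.52

$44,831.93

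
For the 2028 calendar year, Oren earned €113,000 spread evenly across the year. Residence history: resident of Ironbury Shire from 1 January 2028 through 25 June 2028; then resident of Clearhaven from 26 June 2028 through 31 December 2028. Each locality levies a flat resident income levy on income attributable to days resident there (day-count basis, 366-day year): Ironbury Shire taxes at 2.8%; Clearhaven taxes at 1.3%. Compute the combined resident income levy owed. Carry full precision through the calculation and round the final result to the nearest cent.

€2,288.71

Ironbury Shire, 1 January – 25 June 2028: 177 days → €113,000 × 2.8% × 177/366 = €1,530.1311
Clearhaven, 26 June – 31 December 2028: 189 days → €113,000 × 1.3% × 189/366 = €758.5820
Total = €2,288.7131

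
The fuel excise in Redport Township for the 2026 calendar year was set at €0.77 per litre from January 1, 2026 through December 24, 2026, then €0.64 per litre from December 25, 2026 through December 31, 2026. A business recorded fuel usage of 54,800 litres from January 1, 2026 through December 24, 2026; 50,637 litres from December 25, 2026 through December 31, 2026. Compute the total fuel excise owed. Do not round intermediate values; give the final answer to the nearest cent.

€74,603.68

January 1 – December 24, 2026: 54,800 litres at €0.77/litre → €42,196.00
December 25 – December 31, 2026: 50,637 litres at €0.64/litre → €32,407.68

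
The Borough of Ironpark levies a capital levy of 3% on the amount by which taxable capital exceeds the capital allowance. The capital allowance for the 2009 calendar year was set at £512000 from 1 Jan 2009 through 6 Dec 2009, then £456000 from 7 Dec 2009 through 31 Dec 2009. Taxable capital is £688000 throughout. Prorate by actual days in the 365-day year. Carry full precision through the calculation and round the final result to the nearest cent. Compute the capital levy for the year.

1 Jan – 6 Dec 2009: 340 days, exemption £512000 → (£688000 − £512000) × 3% × 340/365 = £4918.3562
7 Dec – 31 Dec 2009: 25 days, exemption £456000 → (£688000 − £456000) × 3% × 25/365 = £476.7123
Total = £5395.0685

£5395.07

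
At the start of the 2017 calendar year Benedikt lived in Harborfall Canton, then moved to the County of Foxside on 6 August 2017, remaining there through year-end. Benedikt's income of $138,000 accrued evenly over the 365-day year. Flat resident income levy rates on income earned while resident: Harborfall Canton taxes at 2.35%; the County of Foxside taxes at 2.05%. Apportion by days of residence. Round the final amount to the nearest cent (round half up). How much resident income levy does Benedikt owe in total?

$3,075.13

Harborfall Canton, 1 January – 5 August 2017: 217 days → $138,000 × 2.35% × 217/365 = $1,928.0301
The County of Foxside, 6 August – 31 December 2017: 148 days → $138,000 × 2.05% × 148/365 = $1,147.1014
Total = $3,075.1315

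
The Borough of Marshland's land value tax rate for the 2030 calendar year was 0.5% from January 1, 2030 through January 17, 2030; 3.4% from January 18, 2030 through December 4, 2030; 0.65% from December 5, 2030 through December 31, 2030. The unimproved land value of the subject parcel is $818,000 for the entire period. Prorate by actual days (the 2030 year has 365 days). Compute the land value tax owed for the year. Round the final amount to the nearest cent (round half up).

$25,043.13

January 1 – January 17, 2030: 17 days at 0.5% → $818,000 × 0.5% × 17/365 = $190.4932
January 18 – December 4, 2030: 321 days at 3.4% → $818,000 × 3.4% × 321/365 = $24,459.3205
December 5 – December 31, 2030: 27 days at 0.65% → $818,000 × 0.65% × 27/365 = $393.3123
Total = $25,043.1260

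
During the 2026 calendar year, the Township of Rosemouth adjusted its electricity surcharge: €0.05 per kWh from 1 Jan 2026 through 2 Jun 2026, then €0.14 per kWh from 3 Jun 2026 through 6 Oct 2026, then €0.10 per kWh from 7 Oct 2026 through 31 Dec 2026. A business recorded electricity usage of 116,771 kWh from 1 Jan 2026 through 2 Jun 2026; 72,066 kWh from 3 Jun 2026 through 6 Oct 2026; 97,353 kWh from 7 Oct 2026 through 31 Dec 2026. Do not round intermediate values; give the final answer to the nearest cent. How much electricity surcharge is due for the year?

1 Jan – 2 Jun 2026: 116,771 kWh at €0.05/kWh → €5,838.55
3 Jun – 6 Oct 2026: 72,066 kWh at €0.14/kWh → €10,089.24
7 Oct – 31 Dec 2026: 97,353 kWh at €0.10/kWh → €9,735.30

€25,663.09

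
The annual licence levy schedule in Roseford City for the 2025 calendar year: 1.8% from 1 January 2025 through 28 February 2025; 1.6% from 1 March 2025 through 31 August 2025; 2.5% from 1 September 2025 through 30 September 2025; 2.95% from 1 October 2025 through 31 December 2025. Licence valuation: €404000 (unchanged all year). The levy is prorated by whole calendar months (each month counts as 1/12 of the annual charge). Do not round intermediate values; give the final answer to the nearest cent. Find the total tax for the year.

€8265.17

1 January – 28 February 2025: 2 months at 1.8% → €404000 × 1.8% × 2/12 = €1212.0000
1 March – 31 August 2025: 6 months at 1.6% → €404000 × 1.6% × 6/12 = €3232.0000
1 September – 30 September 2025: 1 month at 2.5% → €404000 × 2.5% × 1/12 = €841.6667
1 October – 31 December 2025: 3 months at 2.95% → €404000 × 2.95% × 3/12 = €2979.5000
Total = €8265.1667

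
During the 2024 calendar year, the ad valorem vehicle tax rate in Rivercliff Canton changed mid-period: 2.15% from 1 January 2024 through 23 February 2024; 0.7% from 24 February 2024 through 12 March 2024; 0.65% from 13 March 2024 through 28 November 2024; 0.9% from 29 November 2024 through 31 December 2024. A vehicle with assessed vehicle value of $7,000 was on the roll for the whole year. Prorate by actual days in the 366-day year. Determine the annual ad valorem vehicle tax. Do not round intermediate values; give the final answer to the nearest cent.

$62.74

1 January – 23 February 2024: 54 days at 2.15% → $7,000 × 2.15% × 54/366 = $22.2049
24 February – 12 March 2024: 18 days at 0.7% → $7,000 × 0.7% × 18/366 = $2.4098
13 March – 28 November 2024: 261 days at 0.65% → $7,000 × 0.65% × 261/366 = $32.4467
29 November – 31 December 2024: 33 days at 0.9% → $7,000 × 0.9% × 33/366 = $5.6803
Total = $62.7418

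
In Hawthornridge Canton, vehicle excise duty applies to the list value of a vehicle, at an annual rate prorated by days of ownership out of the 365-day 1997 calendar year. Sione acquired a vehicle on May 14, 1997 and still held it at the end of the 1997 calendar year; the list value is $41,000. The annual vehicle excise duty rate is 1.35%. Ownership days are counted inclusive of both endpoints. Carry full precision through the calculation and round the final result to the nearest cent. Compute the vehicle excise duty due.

$351.81

Days held (May 14 – December 31, 1997): 232 out of 365
Tax = $41,000 × 1.35% × 232/365 = $351.8137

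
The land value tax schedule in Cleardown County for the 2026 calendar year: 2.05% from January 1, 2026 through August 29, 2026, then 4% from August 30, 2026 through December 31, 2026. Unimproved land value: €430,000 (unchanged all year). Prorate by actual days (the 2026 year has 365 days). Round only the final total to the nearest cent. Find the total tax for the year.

January 1 – August 29, 2026: 241 days at 2.05% → €430,000 × 2.05% × 241/365 = €5,820.3151
August 30 – December 31, 2026: 124 days at 4% → €430,000 × 4% × 124/365 = €5,843.2877
Total = €11,663.6027

€11,663.60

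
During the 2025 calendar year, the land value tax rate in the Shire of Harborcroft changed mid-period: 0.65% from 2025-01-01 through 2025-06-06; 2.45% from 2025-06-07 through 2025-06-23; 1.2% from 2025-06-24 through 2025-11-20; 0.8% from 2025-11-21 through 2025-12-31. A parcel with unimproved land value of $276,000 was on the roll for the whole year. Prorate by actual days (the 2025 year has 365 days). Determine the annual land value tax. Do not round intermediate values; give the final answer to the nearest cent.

2025-01-01 to 2025-06-06: 157 days at 0.65% → $276,000 × 0.65% × 157/365 = $771.6658
2025-06-07 to 2025-06-23: 17 days at 2.45% → $276,000 × 2.45% × 17/365 = $314.9425
2025-06-24 to 2025-11-20: 150 days at 1.2% → $276,000 × 1.2% × 150/365 = $1,361.0959
2025-11-21 to 2025-12-31: 41 days at 0.8% → $276,000 × 0.8% × 41/365 = $248.0219
Total = $2,695.7260

$2,695.73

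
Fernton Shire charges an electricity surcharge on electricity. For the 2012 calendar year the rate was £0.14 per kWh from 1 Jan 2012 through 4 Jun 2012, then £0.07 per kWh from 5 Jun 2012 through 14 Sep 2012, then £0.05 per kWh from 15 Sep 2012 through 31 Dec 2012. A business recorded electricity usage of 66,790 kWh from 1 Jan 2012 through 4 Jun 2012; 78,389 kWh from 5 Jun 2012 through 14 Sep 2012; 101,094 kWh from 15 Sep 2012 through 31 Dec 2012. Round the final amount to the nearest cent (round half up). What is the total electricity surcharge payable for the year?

£19,892.53

1 Jan – 4 Jun 2012: 66,790 kWh at £0.14/kWh → £9,350.60
5 Jun – 14 Sep 2012: 78,389 kWh at £0.07/kWh → £5,487.23
15 Sep – 31 Dec 2012: 101,094 kWh at £0.05/kWh → £5,054.70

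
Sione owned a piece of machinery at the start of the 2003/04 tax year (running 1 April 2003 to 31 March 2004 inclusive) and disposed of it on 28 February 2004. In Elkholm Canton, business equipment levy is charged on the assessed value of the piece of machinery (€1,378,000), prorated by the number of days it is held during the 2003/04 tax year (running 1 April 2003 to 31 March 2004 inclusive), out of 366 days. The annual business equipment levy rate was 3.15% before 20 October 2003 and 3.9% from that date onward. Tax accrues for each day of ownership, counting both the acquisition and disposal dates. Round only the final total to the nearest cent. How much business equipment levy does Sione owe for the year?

1 April – 19 October 2003: 202 days at 3.15% → €1,378,000 × 3.15% × 202/366 = €23,956.8689
20 October 2003 – 28 February 2004: 132 days at 3.9% → €1,378,000 × 3.9% × 132/366 = €19,382.3607
Total = €43,339.2295

€43,339.23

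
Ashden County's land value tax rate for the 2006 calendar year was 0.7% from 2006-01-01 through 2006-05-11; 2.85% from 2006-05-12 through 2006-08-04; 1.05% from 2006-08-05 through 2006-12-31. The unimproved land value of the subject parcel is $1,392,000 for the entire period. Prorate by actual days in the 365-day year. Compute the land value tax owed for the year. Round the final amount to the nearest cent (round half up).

2006-01-01 to 2006-05-11: 131 days at 0.7% → $1,392,000 × 0.7% × 131/365 = $3,497.1616
2006-05-12 to 2006-08-04: 85 days at 2.85% → $1,392,000 × 2.85% × 85/365 = $9,238.6849
2006-08-05 to 2006-12-31: 149 days at 1.05% → $1,392,000 × 1.05% × 149/365 = $5,966.5315
Total = $18,702.3781

$18,702.38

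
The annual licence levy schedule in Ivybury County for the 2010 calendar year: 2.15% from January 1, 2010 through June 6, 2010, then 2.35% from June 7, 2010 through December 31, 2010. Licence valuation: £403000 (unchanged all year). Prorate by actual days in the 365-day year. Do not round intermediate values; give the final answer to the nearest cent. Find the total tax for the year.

January 1 – June 6, 2010: 157 days at 2.15% → £403000 × 2.15% × 157/365 = £3726.9219
June 7 – December 31, 2010: 208 days at 2.35% → £403000 × 2.35% × 208/365 = £5396.8877
Total = £9123.8096

£9123.81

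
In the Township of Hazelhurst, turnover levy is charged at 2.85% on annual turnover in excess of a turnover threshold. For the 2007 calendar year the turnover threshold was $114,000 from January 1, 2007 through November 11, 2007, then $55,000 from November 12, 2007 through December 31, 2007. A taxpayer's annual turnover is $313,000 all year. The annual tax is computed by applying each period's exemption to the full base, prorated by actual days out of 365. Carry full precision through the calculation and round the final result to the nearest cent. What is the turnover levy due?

January 1 – November 11, 2007: 315 days, exemption $114,000 → ($313,000 − $114,000) × 2.85% × 315/365 = $4,894.5822
November 12 – December 31, 2007: 50 days, exemption $55,000 → ($313,000 − $55,000) × 2.85% × 50/365 = $1,007.2603
Total = $5,901.8425

$5,901.84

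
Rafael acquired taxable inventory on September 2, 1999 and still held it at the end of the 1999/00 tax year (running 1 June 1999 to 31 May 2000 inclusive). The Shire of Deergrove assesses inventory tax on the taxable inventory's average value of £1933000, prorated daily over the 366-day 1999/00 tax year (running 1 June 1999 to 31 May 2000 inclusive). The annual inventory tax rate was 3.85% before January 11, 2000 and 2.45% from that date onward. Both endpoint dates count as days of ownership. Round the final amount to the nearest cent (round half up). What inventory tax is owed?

September 2, 1999 – January 10, 2000: 131 days at 3.85% → £1933000 × 3.85% × 131/366 = £26636.8456
January 11 – May 31, 2000: 142 days at 2.45% → £1933000 × 2.45% × 142/366 = £18374.0628
Total = £45010.9085

£45010.91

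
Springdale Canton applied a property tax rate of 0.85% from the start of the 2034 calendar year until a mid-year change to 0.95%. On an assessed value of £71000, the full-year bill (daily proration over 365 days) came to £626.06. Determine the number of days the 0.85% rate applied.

249 days

Let d = days at the first rate; then 365 − d days at the second rate.
£71000 × [0.85%·d + 0.95%·(365−d)] / 365 = £626.06
Solving gives d = 249, so the new rate took effect on 7 September 2034.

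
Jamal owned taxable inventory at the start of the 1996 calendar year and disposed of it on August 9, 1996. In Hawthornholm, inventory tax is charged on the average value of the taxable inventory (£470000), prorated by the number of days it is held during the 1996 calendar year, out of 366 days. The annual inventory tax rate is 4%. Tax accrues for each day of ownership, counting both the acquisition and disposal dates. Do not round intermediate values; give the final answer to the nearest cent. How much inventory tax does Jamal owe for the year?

£11403.28

Days held (January 1 – August 9, 1996): 222 out of 366
Tax = £470000 × 4% × 222/366 = £11403.2787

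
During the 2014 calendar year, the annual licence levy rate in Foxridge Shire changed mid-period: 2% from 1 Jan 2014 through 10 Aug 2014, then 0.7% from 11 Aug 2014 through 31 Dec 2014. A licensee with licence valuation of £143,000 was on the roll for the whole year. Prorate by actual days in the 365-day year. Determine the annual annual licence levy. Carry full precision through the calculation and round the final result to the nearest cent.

£2,131.68

1 Jan – 10 Aug 2014: 222 days at 2% → £143,000 × 2% × 222/365 = £1,739.5068
11 Aug – 31 Dec 2014: 143 days at 0.7% → £143,000 × 0.7% × 143/365 = £392.1726
Total = £2,131.6795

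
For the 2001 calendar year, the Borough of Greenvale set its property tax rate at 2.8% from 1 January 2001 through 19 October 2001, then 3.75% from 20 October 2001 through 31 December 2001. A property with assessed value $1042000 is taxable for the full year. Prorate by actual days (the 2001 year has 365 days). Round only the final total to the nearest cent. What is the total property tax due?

$31155.80

1 January – 19 October 2001: 292 days at 2.8% → $1042000 × 2.8% × 292/365 = $23340.8000
20 October – 31 December 2001: 73 days at 3.75% → $1042000 × 3.75% × 73/365 = $7815.0000
Total = $31155.8000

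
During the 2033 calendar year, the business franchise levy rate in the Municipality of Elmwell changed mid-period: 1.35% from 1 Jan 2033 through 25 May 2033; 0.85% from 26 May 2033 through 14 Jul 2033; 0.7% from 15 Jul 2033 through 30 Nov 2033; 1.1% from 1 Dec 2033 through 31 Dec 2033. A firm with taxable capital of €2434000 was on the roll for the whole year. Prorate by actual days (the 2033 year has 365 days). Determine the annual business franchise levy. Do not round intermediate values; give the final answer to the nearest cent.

€24650.08

1 Jan – 25 May 2033: 145 days at 1.35% → €2434000 × 1.35% × 145/365 = €13053.5753
26 May – 14 Jul 2033: 50 days at 0.85% → €2434000 × 0.85% × 50/365 = €2834.1096
15 Jul – 30 Nov 2033: 139 days at 0.7% → €2434000 × 0.7% × 139/365 = €6488.4438
1 Dec – 31 Dec 2033: 31 days at 1.1% → €2434000 × 1.1% × 31/365 = €2273.9562
Total = €24650.0849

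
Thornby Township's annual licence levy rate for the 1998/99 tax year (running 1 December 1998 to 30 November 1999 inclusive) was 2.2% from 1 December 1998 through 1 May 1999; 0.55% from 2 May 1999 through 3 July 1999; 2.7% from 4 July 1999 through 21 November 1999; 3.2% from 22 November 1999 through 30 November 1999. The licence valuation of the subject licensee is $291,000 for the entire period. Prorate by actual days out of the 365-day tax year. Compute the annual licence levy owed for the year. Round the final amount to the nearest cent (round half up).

$6,207.07

1 December 1998 – 1 May 1999: 152 days at 2.2% → $291,000 × 2.2% × 152/365 = $2,666.0384
2 May – 3 July 1999: 63 days at 0.55% → $291,000 × 0.55% × 63/365 = $276.2507
4 July – 21 November 1999: 141 days at 2.7% → $291,000 × 2.7% × 141/365 = $3,035.1699
22 November – 30 November 1999: 9 days at 3.2% → $291,000 × 3.2% × 9/365 = $229.6110
Total = $6,207.0699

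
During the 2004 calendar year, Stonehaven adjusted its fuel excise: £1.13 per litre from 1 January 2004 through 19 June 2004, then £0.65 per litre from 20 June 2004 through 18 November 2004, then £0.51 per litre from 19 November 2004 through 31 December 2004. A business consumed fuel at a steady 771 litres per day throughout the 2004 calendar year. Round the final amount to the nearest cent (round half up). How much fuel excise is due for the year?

1 January – 19 June 2004: 171 days × 771 litres/day = 131,841 litres at £1.13/litre → £148980.33
20 June – 18 November 2004: 152 days × 771 litres/day = 117,192 litres at £0.65/litre → £76174.80
19 November – 31 December 2004: 43 days × 771 litres/day = 33,153 litres at £0.51/litre → £16908.03

£242063.16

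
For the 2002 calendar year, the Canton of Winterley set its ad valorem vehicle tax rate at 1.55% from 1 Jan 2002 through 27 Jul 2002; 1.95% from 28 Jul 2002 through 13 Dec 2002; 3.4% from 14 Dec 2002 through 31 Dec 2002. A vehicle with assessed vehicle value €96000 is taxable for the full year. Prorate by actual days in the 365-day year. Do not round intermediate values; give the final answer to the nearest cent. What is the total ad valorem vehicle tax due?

1 Jan – 27 Jul 2002: 208 days at 1.55% → €96000 × 1.55% × 208/365 = €847.9562
28 Jul – 13 Dec 2002: 139 days at 1.95% → €96000 × 1.95% × 139/365 = €712.8986
14 Dec – 31 Dec 2002: 18 days at 3.4% → €96000 × 3.4% × 18/365 = €160.9644
Total = €1721.8192

€1721.82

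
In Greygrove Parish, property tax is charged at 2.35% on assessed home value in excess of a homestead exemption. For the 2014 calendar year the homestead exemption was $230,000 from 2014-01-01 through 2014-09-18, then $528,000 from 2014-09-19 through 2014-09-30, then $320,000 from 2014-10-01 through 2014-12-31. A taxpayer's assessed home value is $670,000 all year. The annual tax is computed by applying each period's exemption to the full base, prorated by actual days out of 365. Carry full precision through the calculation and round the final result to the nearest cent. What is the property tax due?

2014-01-01 to 2014-09-18: 261 days, exemption $230,000 → ($670,000 − $230,000) × 2.35% × 261/365 = $7,393.8082
2014-09-19 to 2014-09-30: 12 days, exemption $528,000 → ($670,000 − $528,000) × 2.35% × 12/365 = $109.7096
2014-10-01 to 2014-12-31: 92 days, exemption $320,000 → ($670,000 − $320,000) × 2.35% × 92/365 = $2,073.1507
Total = $9,576.6685

$9,576.67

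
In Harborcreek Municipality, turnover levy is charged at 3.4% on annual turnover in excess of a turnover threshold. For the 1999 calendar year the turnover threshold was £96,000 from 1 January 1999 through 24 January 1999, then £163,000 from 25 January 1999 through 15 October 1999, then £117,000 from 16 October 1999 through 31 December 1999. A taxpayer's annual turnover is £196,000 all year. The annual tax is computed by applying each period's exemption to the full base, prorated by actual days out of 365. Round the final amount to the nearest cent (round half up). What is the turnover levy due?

£1,601.73

1 January – 24 January 1999: 24 days, exemption £96,000 → (£196,000 − £96,000) × 3.4% × 24/365 = £223.5616
25 January – 15 October 1999: 264 days, exemption £163,000 → (£196,000 − £163,000) × 3.4% × 264/365 = £811.5288
16 October – 31 December 1999: 77 days, exemption £117,000 → (£196,000 − £117,000) × 3.4% × 77/365 = £566.6356
Total = £1,601.7260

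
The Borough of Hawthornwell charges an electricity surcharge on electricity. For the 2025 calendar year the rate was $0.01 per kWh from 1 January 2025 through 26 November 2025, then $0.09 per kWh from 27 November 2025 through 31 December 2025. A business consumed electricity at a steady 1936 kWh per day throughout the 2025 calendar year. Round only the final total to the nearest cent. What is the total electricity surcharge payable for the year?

$12,487.20

1 January – 26 November 2025: 330 days × 1936 kWh/day = 638,880 kWh at $0.01/kWh → $6,388.80
27 November – 31 December 2025: 35 days × 1936 kWh/day = 67,760 kWh at $0.09/kWh → $6,098.40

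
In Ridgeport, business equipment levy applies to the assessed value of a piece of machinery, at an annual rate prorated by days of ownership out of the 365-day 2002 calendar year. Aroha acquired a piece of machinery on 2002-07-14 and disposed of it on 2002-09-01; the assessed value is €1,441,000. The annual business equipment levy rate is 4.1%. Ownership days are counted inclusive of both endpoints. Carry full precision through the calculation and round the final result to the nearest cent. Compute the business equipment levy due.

Days held (2002-07-14 to 2002-09-01): 50 out of 365
Tax = €1,441,000 × 4.1% × 50/365 = €8,093.2877

€8,093.29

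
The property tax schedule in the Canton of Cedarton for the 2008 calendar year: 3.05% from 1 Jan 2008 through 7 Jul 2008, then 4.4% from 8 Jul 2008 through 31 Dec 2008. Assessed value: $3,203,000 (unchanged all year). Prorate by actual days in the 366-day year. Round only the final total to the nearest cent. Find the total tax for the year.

1 Jan – 7 Jul 2008: 189 days at 3.05% → $3,203,000 × 3.05% × 189/366 = $50,447.2500
8 Jul – 31 Dec 2008: 177 days at 4.4% → $3,203,000 × 4.4% × 177/366 = $68,155.6393
Total = $118,602.8893

$118,602.89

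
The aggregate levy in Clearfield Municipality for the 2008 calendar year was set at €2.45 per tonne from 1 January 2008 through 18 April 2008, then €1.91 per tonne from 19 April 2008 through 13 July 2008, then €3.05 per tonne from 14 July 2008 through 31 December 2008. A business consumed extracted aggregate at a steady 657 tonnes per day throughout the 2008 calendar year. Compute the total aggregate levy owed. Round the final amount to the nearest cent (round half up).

1 January – 18 April 2008: 109 days × 657 tonnes/day = 71,613 tonnes at €2.45/tonne → €175,451.85
19 April – 13 July 2008: 86 days × 657 tonnes/day = 56,502 tonnes at €1.91/tonne → €107,918.82
14 July – 31 December 2008: 171 days × 657 tonnes/day = 112,347 tonnes at €3.05/tonne → €342,658.35

€626,029.02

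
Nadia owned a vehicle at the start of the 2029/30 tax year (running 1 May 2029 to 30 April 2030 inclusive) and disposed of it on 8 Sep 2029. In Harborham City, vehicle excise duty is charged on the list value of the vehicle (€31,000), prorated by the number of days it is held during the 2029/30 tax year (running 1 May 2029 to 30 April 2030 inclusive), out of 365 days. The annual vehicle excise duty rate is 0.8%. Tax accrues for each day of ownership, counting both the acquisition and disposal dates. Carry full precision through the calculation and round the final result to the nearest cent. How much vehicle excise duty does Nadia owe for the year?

€89.01

Days held (1 May – 8 Sep 2029): 131 out of 365
Tax = €31,000 × 0.8% × 131/365 = €89.0082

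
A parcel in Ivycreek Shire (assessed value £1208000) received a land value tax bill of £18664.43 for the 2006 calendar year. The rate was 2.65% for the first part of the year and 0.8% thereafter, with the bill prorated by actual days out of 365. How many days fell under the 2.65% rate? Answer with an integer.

147 days

Let d = days at the first rate; then 365 − d days at the second rate.
£1208000 × [2.65%·d + 0.8%·(365−d)] / 365 = £18664.43
Solving gives d = 147, so the new rate took effect on 28 May 2006.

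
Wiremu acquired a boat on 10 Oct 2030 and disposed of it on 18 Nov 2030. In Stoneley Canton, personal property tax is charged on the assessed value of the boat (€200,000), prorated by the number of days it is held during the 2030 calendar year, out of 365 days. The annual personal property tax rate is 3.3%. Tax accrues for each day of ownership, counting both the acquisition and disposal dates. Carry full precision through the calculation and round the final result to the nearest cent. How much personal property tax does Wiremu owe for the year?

€723.29

Days held (10 Oct – 18 Nov 2030): 40 out of 365
Tax = €200,000 × 3.3% × 40/365 = €723.2877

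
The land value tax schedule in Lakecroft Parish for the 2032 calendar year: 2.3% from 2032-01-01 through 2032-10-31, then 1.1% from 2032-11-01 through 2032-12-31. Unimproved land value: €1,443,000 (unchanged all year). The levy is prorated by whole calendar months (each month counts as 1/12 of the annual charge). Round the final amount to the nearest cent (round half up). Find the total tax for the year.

€30,303.00

2032-01-01 to 2032-10-31: 10 months at 2.3% → €1,443,000 × 2.3% × 10/12 = €27,657.5000
2032-11-01 to 2032-12-31: 2 months at 1.1% → €1,443,000 × 1.1% × 2/12 = €2,645.5000
Total = €30,303.0000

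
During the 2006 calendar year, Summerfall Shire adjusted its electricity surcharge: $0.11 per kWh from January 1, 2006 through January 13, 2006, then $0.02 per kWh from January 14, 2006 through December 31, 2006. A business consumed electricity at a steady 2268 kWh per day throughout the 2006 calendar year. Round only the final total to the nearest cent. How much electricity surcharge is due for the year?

January 1 – January 13, 2006: 13 days × 2268 kWh/day = 29,484 kWh at $0.11/kWh → $3,243.24
January 14 – December 31, 2006: 352 days × 2268 kWh/day = 798,336 kWh at $0.02/kWh → $15,966.72

$19,209.96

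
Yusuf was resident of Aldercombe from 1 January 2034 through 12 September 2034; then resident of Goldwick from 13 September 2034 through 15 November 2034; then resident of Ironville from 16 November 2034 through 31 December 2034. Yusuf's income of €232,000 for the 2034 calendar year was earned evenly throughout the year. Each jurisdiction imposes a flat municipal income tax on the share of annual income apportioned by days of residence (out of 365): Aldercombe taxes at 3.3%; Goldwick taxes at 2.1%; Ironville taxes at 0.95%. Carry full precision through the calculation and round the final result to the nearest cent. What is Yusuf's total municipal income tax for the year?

€6,480.75

Aldercombe, 1 January – 12 September 2034: 255 days → €232,000 × 3.3% × 255/365 = €5,348.7123
Goldwick, 13 September – 15 November 2034: 64 days → €232,000 × 2.1% × 64/365 = €854.2685
Ironville, 16 November – 31 December 2034: 46 days → €232,000 × 0.95% × 46/365 = €277.7644
Total = €6,480.7452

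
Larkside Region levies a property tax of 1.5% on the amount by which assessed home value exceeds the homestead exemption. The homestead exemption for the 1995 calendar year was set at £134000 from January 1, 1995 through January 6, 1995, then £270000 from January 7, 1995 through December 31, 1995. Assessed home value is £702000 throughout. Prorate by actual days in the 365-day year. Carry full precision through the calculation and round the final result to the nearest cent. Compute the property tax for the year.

£6513.53

January 1 – January 6, 1995: 6 days, exemption £134000 → (£702000 − £134000) × 1.5% × 6/365 = £140.0548
January 7 – December 31, 1995: 359 days, exemption £270000 → (£702000 − £270000) × 1.5% × 359/365 = £6373.4795
Total = £6513.5342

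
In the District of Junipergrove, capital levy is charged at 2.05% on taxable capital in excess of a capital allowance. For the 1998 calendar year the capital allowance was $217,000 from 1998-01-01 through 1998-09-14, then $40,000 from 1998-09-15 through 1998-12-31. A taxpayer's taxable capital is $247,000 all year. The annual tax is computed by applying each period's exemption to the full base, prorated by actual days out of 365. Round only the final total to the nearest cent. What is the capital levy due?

1998-01-01 to 1998-09-14: 257 days, exemption $217,000 → ($247,000 − $217,000) × 2.05% × 257/365 = $433.0274
1998-09-15 to 1998-12-31: 108 days, exemption $40,000 → ($247,000 − $40,000) × 2.05% × 108/365 = $1,255.6110
Total = $1,688.6384

$1,688.64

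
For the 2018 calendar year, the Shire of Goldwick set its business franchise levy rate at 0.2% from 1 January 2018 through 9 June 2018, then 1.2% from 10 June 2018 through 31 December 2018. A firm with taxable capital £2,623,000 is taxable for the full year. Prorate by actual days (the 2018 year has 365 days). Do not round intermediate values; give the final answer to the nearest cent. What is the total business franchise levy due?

1 January – 9 June 2018: 160 days at 0.2% → £2,623,000 × 0.2% × 160/365 = £2,299.6164
10 June – 31 December 2018: 205 days at 1.2% → £2,623,000 × 1.2% × 205/365 = £17,678.3014
Total = £19,977.9178

£19,977.92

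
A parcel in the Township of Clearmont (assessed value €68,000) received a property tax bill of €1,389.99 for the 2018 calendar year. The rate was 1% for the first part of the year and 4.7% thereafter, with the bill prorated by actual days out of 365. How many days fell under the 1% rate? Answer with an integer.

262 days

Let d = days at the first rate; then 365 − d days at the second rate.
€68,000 × [1%·d + 4.7%·(365−d)] / 365 = €1,389.99
Solving gives d = 262, so the new rate took effect on 20 Sep 2018.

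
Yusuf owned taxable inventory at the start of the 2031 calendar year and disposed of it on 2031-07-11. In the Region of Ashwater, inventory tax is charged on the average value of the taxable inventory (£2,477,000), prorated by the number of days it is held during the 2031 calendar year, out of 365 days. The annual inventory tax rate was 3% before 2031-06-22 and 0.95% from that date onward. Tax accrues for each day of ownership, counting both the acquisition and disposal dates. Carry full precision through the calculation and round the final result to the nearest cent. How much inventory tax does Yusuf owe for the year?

2031-01-01 to 2031-06-21: 172 days at 3% → £2,477,000 × 3% × 172/365 = £35,017.3151
2031-06-22 to 2031-07-11: 20 days at 0.95% → £2,477,000 × 0.95% × 20/365 = £1,289.3973
Total = £36,306.7123

£36,306.71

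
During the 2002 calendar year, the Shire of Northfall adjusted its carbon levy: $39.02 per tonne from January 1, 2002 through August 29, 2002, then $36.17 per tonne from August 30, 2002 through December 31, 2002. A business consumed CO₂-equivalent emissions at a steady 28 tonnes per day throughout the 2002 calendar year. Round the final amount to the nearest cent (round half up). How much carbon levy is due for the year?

January 1 – August 29, 2002: 241 days × 28 tonnes/day = 6,748 tonnes at $39.02/tonne → $263,306.96
August 30 – December 31, 2002: 124 days × 28 tonnes/day = 3,472 tonnes at $36.17/tonne → $125,582.24

$388,889.20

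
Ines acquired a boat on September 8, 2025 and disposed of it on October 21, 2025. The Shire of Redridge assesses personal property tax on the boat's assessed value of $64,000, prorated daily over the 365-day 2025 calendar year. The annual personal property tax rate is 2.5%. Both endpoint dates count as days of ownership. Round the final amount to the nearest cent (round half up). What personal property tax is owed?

$192.88

Days held (September 8 – October 21, 2025): 44 out of 365
Tax = $64,000 × 2.5% × 44/365 = $192.8767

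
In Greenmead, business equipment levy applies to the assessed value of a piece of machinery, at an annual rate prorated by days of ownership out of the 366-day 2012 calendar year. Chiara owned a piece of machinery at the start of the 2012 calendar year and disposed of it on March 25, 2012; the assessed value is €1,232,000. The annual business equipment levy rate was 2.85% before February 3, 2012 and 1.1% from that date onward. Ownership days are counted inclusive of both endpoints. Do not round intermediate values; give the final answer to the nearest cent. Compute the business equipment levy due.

January 1 – February 2, 2012: 33 days at 2.85% → €1,232,000 × 2.85% × 33/366 = €3,165.8361
February 3 – March 25, 2012: 52 days at 1.1% → €1,232,000 × 1.1% × 52/366 = €1,925.4208
Total = €5,091.2568

€5,091.26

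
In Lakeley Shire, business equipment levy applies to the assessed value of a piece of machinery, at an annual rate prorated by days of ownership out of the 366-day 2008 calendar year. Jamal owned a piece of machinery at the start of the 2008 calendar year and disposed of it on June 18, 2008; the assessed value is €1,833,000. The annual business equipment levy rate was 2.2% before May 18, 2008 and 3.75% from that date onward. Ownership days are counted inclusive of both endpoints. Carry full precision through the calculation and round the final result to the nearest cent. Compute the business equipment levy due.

January 1 – May 17, 2008: 138 days at 2.2% → €1,833,000 × 2.2% × 138/366 = €15,204.8852
May 18 – June 18, 2008: 32 days at 3.75% → €1,833,000 × 3.75% × 32/366 = €6,009.8361
Total = €21,214.7213

€21,214.72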